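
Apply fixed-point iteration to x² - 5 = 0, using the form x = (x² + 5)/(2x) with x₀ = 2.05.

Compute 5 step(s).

Equation: x² - 5 = 0
Fixed-point form: x = (x² + 5)/(2x)
x₀ = 2.05

x_1 = g(2.050000) = 2.244512
x_2 = g(2.244512) = 2.236084
x_3 = g(2.236084) = 2.236068
x_4 = g(2.236068) = 2.236068
x_5 = g(2.236068) = 2.236068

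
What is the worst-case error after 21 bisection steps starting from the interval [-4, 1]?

Bisection error bound: |error| ≤ (b-a)/2^n
|error| ≤ (1 - (-4))/2^21 = 5/2^21
|error| ≤ 0.0000023842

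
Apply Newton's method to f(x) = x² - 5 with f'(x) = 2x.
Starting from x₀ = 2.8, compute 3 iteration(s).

f(x) = x² - 5
f'(x) = 2x
x₀ = 2.8

Newton-Raphson formula: x_{n+1} = x_n - f(x_n)/f'(x_n)

Iteration 1:
  f(2.800000) = 2.840000
  f'(2.800000) = 5.600000
  x_1 = 2.800000 - 2.840000/5.600000 = 2.292857
Iteration 2:
  f(2.292857) = 0.257194
  f'(2.292857) = 4.585714
  x_2 = 2.292857 - 0.257194/4.585714 = 2.236771
Iteration 3:
  f(2.236771) = 0.003146
  f'(2.236771) = 4.473543
  x_3 = 2.236771 - 0.003146/4.473543 = 2.236068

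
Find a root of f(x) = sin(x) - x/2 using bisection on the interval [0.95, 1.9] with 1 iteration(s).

f(x) = sin(x) - x/2
Initial interval: [0.95, 1.9]

Iteration 1:
  c_1 = (0.950000 + 1.900000)/2 = 1.425000
  f(c_1) = f(1.425000) = 0.276891
  f(a) × f(c) ≥ 0, new interval: [1.425000, 1.900000]

After 1 iteration(s), the approximation is c_1 = 1.425000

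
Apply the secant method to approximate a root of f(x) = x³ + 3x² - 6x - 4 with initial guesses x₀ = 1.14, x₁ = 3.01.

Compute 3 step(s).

f(x) = x³ + 3x² - 6x - 4
x₀ = 1.14, x₁ = 3.01

Secant formula: x_{n+1} = x_n - f(x_n)(x_n - x_{n-1})/(f(x_n) - f(x_{n-1}))

Iteration 1:
  f(1.140000) = -5.459656
  f(3.010000) = 32.391201
  x_2 = 3.010000 - 32.391201×(3.010000 - 1.140000)/(32.391201 - (-5.459656))
       = 1.409731
Iteration 2:
  f(3.010000) = 32.391201
  f(1.409731) = -3.694743
  x_3 = 1.409731 - (-3.694743)×(1.409731 - 3.010000)/(-3.694743 - 32.391201)
       = 1.573578
Iteration 3:
  f(1.409731) = -3.694743
  f(1.573578) = -2.116609
  x_4 = 1.573578 - (-2.116609)×(1.573578 - 1.409731)/(-2.116609 - (-3.694743))
       = 1.793332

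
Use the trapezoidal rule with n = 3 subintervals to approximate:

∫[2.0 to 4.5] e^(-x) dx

f(x) = e^(-x)
a = 2.0, b = 4.5, n = 3
h = (b - a)/n = 0.833333

Trapezoidal rule: (h/2)[f(x₀) + 2f(x₁) + 2f(x₂) + ... + f(xₙ)]

x_0 = 2.0000, f(x_0) = 0.135335, coefficient = 1
x_1 = 2.8333, f(x_1) = 0.058816, coefficient = 2
x_2 = 3.6667, f(x_2) = 0.025562, coefficient = 2
x_3 = 4.5000, f(x_3) = 0.011109, coefficient = 1

I ≈ (0.833333/2) × 0.315200 = 0.131333
Exact value: 0.124226
Error: 0.007107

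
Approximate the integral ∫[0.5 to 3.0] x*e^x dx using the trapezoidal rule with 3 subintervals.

f(x) = x*e^x
a = 0.5, b = 3.0, n = 3
h = (b - a)/n = 0.833333

Trapezoidal rule: (h/2)[f(x₀) + 2f(x₁) + 2f(x₂) + ... + f(xₙ)]

x_0 = 0.5000, f(x_0) = 0.824361, coefficient = 1
x_1 = 1.3333, f(x_1) = 5.058224, coefficient = 2
x_2 = 2.1667, f(x_2) = 18.913133, coefficient = 2
x_3 = 3.0000, f(x_3) = 60.256611, coefficient = 1

I ≈ (0.833333/2) × 109.023685 = 45.426536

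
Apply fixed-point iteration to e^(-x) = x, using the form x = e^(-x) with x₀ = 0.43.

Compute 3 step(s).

Equation: e^(-x) = x
Fixed-point form: x = e^(-x)
x₀ = 0.43

x_1 = g(0.430000) = 0.650509
x_2 = g(0.650509) = 0.521780
x_3 = g(0.521780) = 0.593463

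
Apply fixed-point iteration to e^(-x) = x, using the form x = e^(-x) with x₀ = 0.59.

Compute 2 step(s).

Equation: e^(-x) = x
Fixed-point form: x = e^(-x)
x₀ = 0.59

x_1 = g(0.590000) = 0.554327
x_2 = g(0.554327) = 0.574459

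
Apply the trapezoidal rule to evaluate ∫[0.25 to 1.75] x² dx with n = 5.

f(x) = x²
a = 0.25, b = 1.75, n = 5
h = (b - a)/n = 0.300000

Trapezoidal rule: (h/2)[f(x₀) + 2f(x₁) + 2f(x₂) + ... + f(xₙ)]

x_0 = 0.2500, f(x_0) = 0.062500, coefficient = 1
x_1 = 0.5500, f(x_1) = 0.302500, coefficient = 2
x_2 = 0.8500, f(x_2) = 0.722500, coefficient = 2
x_3 = 1.1500, f(x_3) = 1.322500, coefficient = 2
x_4 = 1.4500, f(x_4) = 2.102500, coefficient = 2
x_5 = 1.7500, f(x_5) = 3.062500, coefficient = 1

I ≈ (0.300000/2) × 12.025000 = 1.803750
Exact value: 1.781250
Error: 0.022500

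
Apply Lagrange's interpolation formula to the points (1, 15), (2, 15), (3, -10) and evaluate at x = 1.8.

Lagrange interpolation formula:
P(x) = Σ yᵢ × Lᵢ(x)
where Lᵢ(x) = Π_{j≠i} (x - xⱼ)/(xᵢ - xⱼ)

L_0(1.8) = (1.8 - 2)/(1 - 2) × (1.8 - 3)/(1 - 3) = 0.120000
L_1(1.8) = (1.8 - 1)/(2 - 1) × (1.8 - 3)/(2 - 3) = 0.960000
L_2(1.8) = (1.8 - 1)/(3 - 1) × (1.8 - 2)/(3 - 2) = -0.080000

P(1.8) = 15×L_0(1.8) + 15×L_1(1.8) + (-10)×L_2(1.8)
P(1.8) = 17.000000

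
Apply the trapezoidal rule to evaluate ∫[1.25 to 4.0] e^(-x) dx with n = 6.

f(x) = e^(-x)
a = 1.25, b = 4.0, n = 6
h = (b - a)/n = 0.458333

Trapezoidal rule: (h/2)[f(x₀) + 2f(x₁) + 2f(x₂) + ... + f(xₙ)]

x_0 = 1.2500, f(x_0) = 0.286505, coefficient = 1
x_1 = 1.7083, f(x_1) = 0.181167, coefficient = 2
x_2 = 2.1667, f(x_2) = 0.114559, coefficient = 2
x_3 = 2.6250, f(x_3) = 0.072440, coefficient = 2
x_4 = 3.0833, f(x_4) = 0.045806, coefficient = 2
x_5 = 3.5417, f(x_5) = 0.028965, coefficient = 2
x_6 = 4.0000, f(x_6) = 0.018316, coefficient = 1

I ≈ (0.458333/2) × 1.190695 = 0.272868
Exact value: 0.268189
Error: 0.004679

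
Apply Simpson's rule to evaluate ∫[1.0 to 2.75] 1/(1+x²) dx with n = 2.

f(x) = 1/(1+x²)
a = 1.0, b = 2.75, n = 2
h = (b - a)/n = 0.875000

Simpson's rule: (h/3)[f(x₀) + 4f(x₁) + 2f(x₂) + ... + f(xₙ)]

x_0 = 1.0000, f(x_0) = 0.500000, coefficient = 1
x_1 = 1.8750, f(x_1) = 0.221453, coefficient = 4
x_2 = 2.7500, f(x_2) = 0.116788, coefficient = 1

I ≈ (0.875000/3) × 1.502601 = 0.438259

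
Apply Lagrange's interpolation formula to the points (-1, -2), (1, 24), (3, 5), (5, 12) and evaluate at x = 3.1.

Lagrange interpolation formula:
P(x) = Σ yᵢ × Lᵢ(x)
where Lᵢ(x) = Π_{j≠i} (x - xⱼ)/(xᵢ - xⱼ)

L_0(3.1) = (3.1 - 1)/(-1 - 1) × (3.1 - 3)/(-1 - 3) × (3.1 - 5)/(-1 - 5) = 0.008313
L_1(3.1) = (3.1 - (-1))/(1 - (-1)) × (3.1 - 3)/(1 - 3) × (3.1 - 5)/(1 - 5) = -0.048688
L_2(3.1) = (3.1 - (-1))/(3 - (-1)) × (3.1 - 1)/(3 - 1) × (3.1 - 5)/(3 - 5) = 1.022437
L_3(3.1) = (3.1 - (-1))/(5 - (-1)) × (3.1 - 1)/(5 - 1) × (3.1 - 3)/(5 - 3) = 0.017938

P(3.1) = (-2)×L_0(3.1) + 24×L_1(3.1) + 5×L_2(3.1) + 12×L_3(3.1)
P(3.1) = 4.142312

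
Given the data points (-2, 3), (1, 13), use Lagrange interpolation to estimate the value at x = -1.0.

Lagrange interpolation formula:
P(x) = Σ yᵢ × Lᵢ(x)
where Lᵢ(x) = Π_{j≠i} (x - xⱼ)/(xᵢ - xⱼ)

L_0(-1.0) = (-1.0 - 1)/(-2 - 1) = 0.666667
L_1(-1.0) = (-1.0 - (-2))/(1 - (-2)) = 0.333333

P(-1.0) = 3×L_0(-1.0) + 13×L_1(-1.0)
P(-1.0) = 6.333333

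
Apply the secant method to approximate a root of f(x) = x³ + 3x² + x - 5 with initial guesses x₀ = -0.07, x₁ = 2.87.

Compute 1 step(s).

f(x) = x³ + 3x² + x - 5
x₀ = -0.07, x₁ = 2.87

Secant formula: x_{n+1} = x_n - f(x_n)(x_n - x_{n-1})/(f(x_n) - f(x_{n-1}))

Iteration 1:
  f(-0.070000) = -5.055643
  f(2.870000) = 46.220603
  x_2 = 2.870000 - 46.220603×(2.870000 - (-0.070000))/(46.220603 - (-5.055643))
       = 0.219873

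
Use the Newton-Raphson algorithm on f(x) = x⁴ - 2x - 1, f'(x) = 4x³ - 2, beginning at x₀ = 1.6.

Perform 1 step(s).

f(x) = x⁴ - 2x - 1
f'(x) = 4x³ - 2
x₀ = 1.6

Newton-Raphson formula: x_{n+1} = x_n - f(x_n)/f'(x_n)

Iteration 1:
  f(1.600000) = 2.353600
  f'(1.600000) = 14.384000
  x_1 = 1.600000 - 2.353600/14.384000 = 1.436374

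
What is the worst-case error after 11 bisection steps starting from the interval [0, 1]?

Bisection error bound: |error| ≤ (b-a)/2^n
|error| ≤ (1 - 0)/2^11 = 1/2^11
|error| ≤ 0.0004882812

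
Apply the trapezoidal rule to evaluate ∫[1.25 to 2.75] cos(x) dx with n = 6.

f(x) = cos(x)
a = 1.25, b = 2.75, n = 6
h = (b - a)/n = 0.250000

Trapezoidal rule: (h/2)[f(x₀) + 2f(x₁) + 2f(x₂) + ... + f(xₙ)]

x_0 = 1.2500, f(x_0) = 0.315322, coefficient = 1
x_1 = 1.5000, f(x_1) = 0.070737, coefficient = 2
x_2 = 1.7500, f(x_2) = -0.178246, coefficient = 2
x_3 = 2.0000, f(x_3) = -0.416147, coefficient = 2
x_4 = 2.2500, f(x_4) = -0.628174, coefficient = 2
x_5 = 2.5000, f(x_5) = -0.801144, coefficient = 2
x_6 = 2.7500, f(x_6) = -0.924302, coefficient = 1

I ≈ (0.250000/2) × -4.514926 = -0.564366
Exact value: -0.567324
Error: 0.002958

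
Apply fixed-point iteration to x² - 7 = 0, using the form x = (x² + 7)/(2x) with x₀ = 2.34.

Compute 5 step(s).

Equation: x² - 7 = 0
Fixed-point form: x = (x² + 7)/(2x)
x₀ = 2.34

x_1 = g(2.340000) = 2.665726
x_2 = g(2.665726) = 2.645826
x_3 = g(2.645826) = 2.645751
x_4 = g(2.645751) = 2.645751
x_5 = g(2.645751) = 2.645751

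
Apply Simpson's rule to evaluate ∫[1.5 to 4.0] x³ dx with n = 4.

f(x) = x³
a = 1.5, b = 4.0, n = 4
h = (b - a)/n = 0.625000

Simpson's rule: (h/3)[f(x₀) + 4f(x₁) + 2f(x₂) + ... + f(xₙ)]

x_0 = 1.5000, f(x_0) = 3.375000, coefficient = 1
x_1 = 2.1250, f(x_1) = 9.595703, coefficient = 4
x_2 = 2.7500, f(x_2) = 20.796875, coefficient = 2
x_3 = 3.3750, f(x_3) = 38.443359, coefficient = 4
x_4 = 4.0000, f(x_4) = 64.000000, coefficient = 1

I ≈ (0.625000/3) × 301.125000 = 62.734375
Exact value: 62.734375
Error: 0.000000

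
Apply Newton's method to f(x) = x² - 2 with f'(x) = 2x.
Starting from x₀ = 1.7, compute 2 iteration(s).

f(x) = x² - 2
f'(x) = 2x
x₀ = 1.7

Newton-Raphson formula: x_{n+1} = x_n - f(x_n)/f'(x_n)

Iteration 1:
  f(1.700000) = 0.890000
  f'(1.700000) = 3.400000
  x_1 = 1.700000 - 0.890000/3.400000 = 1.438235
Iteration 2:
  f(1.438235) = 0.068521
  f'(1.438235) = 2.876471
  x_2 = 1.438235 - 0.068521/2.876471 = 1.414414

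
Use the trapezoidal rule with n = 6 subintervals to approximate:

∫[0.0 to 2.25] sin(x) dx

f(x) = sin(x)
a = 0.0, b = 2.25, n = 6
h = (b - a)/n = 0.375000

Trapezoidal rule: (h/2)[f(x₀) + 2f(x₁) + 2f(x₂) + ... + f(xₙ)]

x_0 = 0.0000, f(x_0) = 0.000000, coefficient = 1
x_1 = 0.3750, f(x_1) = 0.366273, coefficient = 2
x_2 = 0.7500, f(x_2) = 0.681639, coefficient = 2
x_3 = 1.1250, f(x_3) = 0.902268, coefficient = 2
x_4 = 1.5000, f(x_4) = 0.997495, coefficient = 2
x_5 = 1.8750, f(x_5) = 0.954086, coefficient = 2
x_6 = 2.2500, f(x_6) = 0.778073, coefficient = 1

I ≈ (0.375000/2) × 8.581592 = 1.609049
Exact value: 1.628174
Error: 0.019125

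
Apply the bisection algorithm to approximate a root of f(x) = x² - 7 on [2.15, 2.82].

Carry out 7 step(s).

f(x) = x² - 7
Initial interval: [2.15, 2.82]

Iteration 1:
  c_1 = (2.150000 + 2.820000)/2 = 2.485000
  f(c_1) = f(2.485000) = -0.824775
  f(a) × f(c) ≥ 0, new interval: [2.485000, 2.820000]
Iteration 2:
  c_2 = (2.485000 + 2.820000)/2 = 2.652500
  f(c_2) = f(2.652500) = 0.035756
  f(a) × f(c) < 0, new interval: [2.485000, 2.652500]
Iteration 3:
  c_3 = (2.485000 + 2.652500)/2 = 2.568750
  f(c_3) = f(2.568750) = -0.401523
  f(a) × f(c) ≥ 0, new interval: [2.568750, 2.652500]
Iteration 4:
  c_4 = (2.568750 + 2.652500)/2 = 2.610625
  f(c_4) = f(2.610625) = -0.184637
  f(a) × f(c) ≥ 0, new interval: [2.610625, 2.652500]
Iteration 5:
  c_5 = (2.610625 + 2.652500)/2 = 2.631562
  f(c_5) = f(2.631562) = -0.074879
  f(a) × f(c) ≥ 0, new interval: [2.631562, 2.652500]
Iteration 6:
  c_6 = (2.631562 + 2.652500)/2 = 2.642031
  f(c_6) = f(2.642031) = -0.019671
  f(a) × f(c) ≥ 0, new interval: [2.642031, 2.652500]
Iteration 7:
  c_7 = (2.642031 + 2.652500)/2 = 2.647266
  f(c_7) = f(2.647266) = 0.008015
  f(a) × f(c) < 0, new interval: [2.642031, 2.647266]

After 7 iteration(s), the approximation is c_7 = 2.647266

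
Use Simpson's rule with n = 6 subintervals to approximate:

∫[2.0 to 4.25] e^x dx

f(x) = e^x
a = 2.0, b = 4.25, n = 6
h = (b - a)/n = 0.375000

Simpson's rule: (h/3)[f(x₀) + 4f(x₁) + 2f(x₂) + ... + f(xₙ)]

x_0 = 2.0000, f(x_0) = 7.389056, coefficient = 1
x_1 = 2.3750, f(x_1) = 10.751013, coefficient = 4
x_2 = 2.7500, f(x_2) = 15.642632, coefficient = 2
x_3 = 3.1250, f(x_3) = 22.759895, coefficient = 4
x_4 = 3.5000, f(x_4) = 33.115452, coefficient = 2
x_5 = 3.8750, f(x_5) = 48.182698, coefficient = 4
x_6 = 4.2500, f(x_6) = 70.105412, coefficient = 1

I ≈ (0.375000/3) × 501.785062 = 62.723133
Exact value: 62.716356
Error: 0.006777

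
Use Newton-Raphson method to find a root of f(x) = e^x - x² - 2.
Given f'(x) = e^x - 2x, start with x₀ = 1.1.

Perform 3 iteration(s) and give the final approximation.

f(x) = e^x - x² - 2
f'(x) = e^x - 2x
x₀ = 1.1

Newton-Raphson formula: x_{n+1} = x_n - f(x_n)/f'(x_n)

Iteration 1:
  f(1.100000) = -0.205834
  f'(1.100000) = 0.804166
  x_1 = 1.100000 - (-0.205834)/0.804166 = 1.355960
Iteration 2:
  f(1.355960) = 0.041856
  f'(1.355960) = 1.168564
  x_2 = 1.355960 - 0.041856/1.168564 = 1.320141
Iteration 3:
  f(1.320141) = 0.001177
  f'(1.320141) = 1.103667
  x_3 = 1.320141 - 0.001177/1.103667 = 1.319075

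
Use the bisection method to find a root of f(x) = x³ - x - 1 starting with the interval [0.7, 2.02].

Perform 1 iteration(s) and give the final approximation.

f(x) = x³ - x - 1
Initial interval: [0.7, 2.02]

Iteration 1:
  c_1 = (0.700000 + 2.020000)/2 = 1.360000
  f(c_1) = f(1.360000) = 0.155456
  f(a) × f(c) < 0, new interval: [0.700000, 1.360000]

After 1 iteration(s), the approximation is c_1 = 1.360000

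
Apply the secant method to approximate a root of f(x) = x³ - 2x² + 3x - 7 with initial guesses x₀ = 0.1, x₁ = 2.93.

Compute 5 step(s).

f(x) = x³ - 2x² + 3x - 7
x₀ = 0.1, x₁ = 2.93

Secant formula: x_{n+1} = x_n - f(x_n)(x_n - x_{n-1})/(f(x_n) - f(x_{n-1}))

Iteration 1:
  f(0.100000) = -6.719000
  f(2.930000) = 9.773957
  x_2 = 2.930000 - 9.773957×(2.930000 - 0.100000)/(9.773957 - (-6.719000))
       = 1.252902
Iteration 2:
  f(2.930000) = 9.773957
  f(1.252902) = -4.414060
  x_3 = 1.252902 - (-4.414060)×(1.252902 - 2.930000)/(-4.414060 - 9.773957)
       = 1.774667
Iteration 3:
  f(1.252902) = -4.414060
  f(1.774667) = -2.385671
  x_4 = 1.774667 - (-2.385671)×(1.774667 - 1.252902)/(-2.385671 - (-4.414060))
       = 2.388336
Iteration 4:
  f(1.774667) = -2.385671
  f(2.388336) = 2.380136
  x_5 = 2.388336 - 2.380136×(2.388336 - 1.774667)/(2.380136 - (-2.385671))
       = 2.081858
Iteration 5:
  f(2.388336) = 2.380136
  f(2.081858) = -0.399642
  x_6 = 2.081858 - (-0.399642)×(2.081858 - 2.388336)/(-0.399642 - 2.380136)
       = 2.125920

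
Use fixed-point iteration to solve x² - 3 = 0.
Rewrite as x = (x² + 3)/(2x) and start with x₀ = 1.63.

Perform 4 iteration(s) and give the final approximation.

Equation: x² - 3 = 0
Fixed-point form: x = (x² + 3)/(2x)
x₀ = 1.63

x_1 = g(1.630000) = 1.735245
x_2 = g(1.735245) = 1.732054
x_3 = g(1.732054) = 1.732051
x_4 = g(1.732051) = 1.732051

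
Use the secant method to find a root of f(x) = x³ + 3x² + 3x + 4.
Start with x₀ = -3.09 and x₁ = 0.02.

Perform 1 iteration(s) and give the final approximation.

f(x) = x³ + 3x² + 3x + 4
x₀ = -3.09, x₁ = 0.02

Secant formula: x_{n+1} = x_n - f(x_n)(x_n - x_{n-1})/(f(x_n) - f(x_{n-1}))

Iteration 1:
  f(-3.090000) = -6.129329
  f(0.020000) = 4.061208
  x_2 = 0.020000 - 4.061208×(0.020000 - (-3.090000))/(4.061208 - (-6.129329))
       = -1.219420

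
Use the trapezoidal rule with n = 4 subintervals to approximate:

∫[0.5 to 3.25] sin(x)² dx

f(x) = sin(x)²
a = 0.5, b = 3.25, n = 4
h = (b - a)/n = 0.687500

Trapezoidal rule: (h/2)[f(x₀) + 2f(x₁) + 2f(x₂) + ... + f(xₙ)]

x_0 = 0.5000, f(x_0) = 0.229849, coefficient = 1
x_1 = 1.1875, f(x_1) = 0.860139, coefficient = 2
x_2 = 1.8750, f(x_2) = 0.910280, coefficient = 2
x_3 = 2.5625, f(x_3) = 0.299499, coefficient = 2
x_4 = 3.2500, f(x_4) = 0.011706, coefficient = 1

I ≈ (0.687500/2) × 4.381390 = 1.506103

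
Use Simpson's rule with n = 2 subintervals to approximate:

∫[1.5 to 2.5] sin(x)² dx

f(x) = sin(x)²
a = 1.5, b = 2.5, n = 2
h = (b - a)/n = 0.500000

Simpson's rule: (h/3)[f(x₀) + 4f(x₁) + 2f(x₂) + ... + f(xₙ)]

x_0 = 1.5000, f(x_0) = 0.994996, coefficient = 1
x_1 = 2.0000, f(x_1) = 0.826822, coefficient = 4
x_2 = 2.5000, f(x_2) = 0.358169, coefficient = 1

I ≈ (0.500000/3) × 4.660452 = 0.776742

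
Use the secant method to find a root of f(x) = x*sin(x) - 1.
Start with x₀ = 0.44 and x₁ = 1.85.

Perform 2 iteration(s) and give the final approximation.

f(x) = x*sin(x) - 1
x₀ = 0.44, x₁ = 1.85

Secant formula: x_{n+1} = x_n - f(x_n)(x_n - x_{n-1})/(f(x_n) - f(x_{n-1}))

Iteration 1:
  f(0.440000) = -0.812587
  f(1.850000) = 0.778359
  x_2 = 1.850000 - 0.778359×(1.850000 - 0.440000)/(0.778359 - (-0.812587))
       = 1.160167
Iteration 2:
  f(1.850000) = 0.778359
  f(1.160167) = 0.063723
  x_3 = 1.160167 - 0.063723×(1.160167 - 1.850000)/(0.063723 - 0.778359)
       = 1.098657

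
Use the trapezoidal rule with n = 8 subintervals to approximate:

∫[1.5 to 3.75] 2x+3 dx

f(x) = 2x+3
a = 1.5, b = 3.75, n = 8
h = (b - a)/n = 0.281250

Trapezoidal rule: (h/2)[f(x₀) + 2f(x₁) + 2f(x₂) + ... + f(xₙ)]

x_0 = 1.5000, f(x_0) = 6.000000, coefficient = 1
x_1 = 1.7812, f(x_1) = 6.562500, coefficient = 2
x_2 = 2.0625, f(x_2) = 7.125000, coefficient = 2
x_3 = 2.3438, f(x_3) = 7.687500, coefficient = 2
x_4 = 2.6250, f(x_4) = 8.250000, coefficient = 2
x_5 = 2.9062, f(x_5) = 8.812500, coefficient = 2
x_6 = 3.1875, f(x_6) = 9.375000, coefficient = 2
x_7 = 3.4688, f(x_7) = 9.937500, coefficient = 2
x_8 = 3.7500, f(x_8) = 10.500000, coefficient = 1

I ≈ (0.281250/2) × 132.000000 = 18.562500
Exact value: 18.562500
Error: 0.000000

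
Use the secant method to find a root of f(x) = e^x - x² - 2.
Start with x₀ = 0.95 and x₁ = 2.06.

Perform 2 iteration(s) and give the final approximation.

f(x) = e^x - x² - 2
x₀ = 0.95, x₁ = 2.06

Secant formula: x_{n+1} = x_n - f(x_n)(x_n - x_{n-1})/(f(x_n) - f(x_{n-1}))

Iteration 1:
  f(0.950000) = -0.316790
  f(2.060000) = 1.602370
  x_2 = 2.060000 - 1.602370×(2.060000 - 0.950000)/(1.602370 - (-0.316790))
       = 1.133225
Iteration 2:
  f(2.060000) = 1.602370
  f(1.133225) = -0.178543
  x_3 = 1.133225 - (-0.178543)×(1.133225 - 2.060000)/(-0.178543 - 1.602370)
       = 1.226137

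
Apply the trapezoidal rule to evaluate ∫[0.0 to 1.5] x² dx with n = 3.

f(x) = x²
a = 0.0, b = 1.5, n = 3
h = (b - a)/n = 0.500000

Trapezoidal rule: (h/2)[f(x₀) + 2f(x₁) + 2f(x₂) + ... + f(xₙ)]

x_0 = 0.0000, f(x_0) = 0.000000, coefficient = 1
x_1 = 0.5000, f(x_1) = 0.250000, coefficient = 2
x_2 = 1.0000, f(x_2) = 1.000000, coefficient = 2
x_3 = 1.5000, f(x_3) = 2.250000, coefficient = 1

I ≈ (0.500000/2) × 4.750000 = 1.187500
Exact value: 1.125000
Error: 0.062500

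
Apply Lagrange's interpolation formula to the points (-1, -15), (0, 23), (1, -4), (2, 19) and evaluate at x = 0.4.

Lagrange interpolation formula:
P(x) = Σ yᵢ × Lᵢ(x)
where Lᵢ(x) = Π_{j≠i} (x - xⱼ)/(xᵢ - xⱼ)

L_0(0.4) = (0.4 - 0)/(-1 - 0) × (0.4 - 1)/(-1 - 1) × (0.4 - 2)/(-1 - 2) = -0.064000
L_1(0.4) = (0.4 - (-1))/(0 - (-1)) × (0.4 - 1)/(0 - 1) × (0.4 - 2)/(0 - 2) = 0.672000
L_2(0.4) = (0.4 - (-1))/(1 - (-1)) × (0.4 - 0)/(1 - 0) × (0.4 - 2)/(1 - 2) = 0.448000
L_3(0.4) = (0.4 - (-1))/(2 - (-1)) × (0.4 - 0)/(2 - 0) × (0.4 - 1)/(2 - 1) = -0.056000

P(0.4) = (-15)×L_0(0.4) + 23×L_1(0.4) + (-4)×L_2(0.4) + 19×L_3(0.4)
P(0.4) = 13.560000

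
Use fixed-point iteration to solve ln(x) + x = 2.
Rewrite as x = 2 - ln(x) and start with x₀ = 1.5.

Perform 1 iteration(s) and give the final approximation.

Equation: ln(x) + x = 2
Fixed-point form: x = 2 - ln(x)
x₀ = 1.5

x_1 = g(1.500000) = 1.594535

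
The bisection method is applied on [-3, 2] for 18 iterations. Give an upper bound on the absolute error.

Bisection error bound: |error| ≤ (b-a)/2^n
|error| ≤ (2 - (-3))/2^18 = 5/2^18
|error| ≤ 0.0000190735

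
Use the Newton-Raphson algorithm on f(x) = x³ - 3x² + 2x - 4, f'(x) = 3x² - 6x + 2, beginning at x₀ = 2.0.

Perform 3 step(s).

f(x) = x³ - 3x² + 2x - 4
f'(x) = 3x² - 6x + 2
x₀ = 2.0

Newton-Raphson formula: x_{n+1} = x_n - f(x_n)/f'(x_n)

Iteration 1:
  f(2.000000) = -4.000000
  f'(2.000000) = 2.000000
  x_1 = 2.000000 - (-4.000000)/2.000000 = 4.000000
Iteration 2:
  f(4.000000) = 20.000000
  f'(4.000000) = 26.000000
  x_2 = 4.000000 - 20.000000/26.000000 = 3.230769
Iteration 3:
  f(3.230769) = 4.870278
  f'(3.230769) = 13.928994
  x_3 = 3.230769 - 4.870278/13.928994 = 2.881119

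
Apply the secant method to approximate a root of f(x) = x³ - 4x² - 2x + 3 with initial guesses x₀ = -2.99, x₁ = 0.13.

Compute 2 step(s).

f(x) = x³ - 4x² - 2x + 3
x₀ = -2.99, x₁ = 0.13

Secant formula: x_{n+1} = x_n - f(x_n)(x_n - x_{n-1})/(f(x_n) - f(x_{n-1}))

Iteration 1:
  f(-2.990000) = -53.511299
  f(0.130000) = 2.674597
  x_2 = 0.130000 - 2.674597×(0.130000 - (-2.990000))/(2.674597 - (-53.511299))
       = -0.018520
Iteration 2:
  f(0.130000) = 2.674597
  f(-0.018520) = 3.035662
  x_3 = -0.018520 - 3.035662×(-0.018520 - 0.130000)/(3.035662 - 2.674597)
       = 1.230167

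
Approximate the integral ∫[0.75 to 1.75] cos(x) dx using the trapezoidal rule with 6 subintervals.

f(x) = cos(x)
a = 0.75, b = 1.75, n = 6
h = (b - a)/n = 0.166667

Trapezoidal rule: (h/2)[f(x₀) + 2f(x₁) + 2f(x₂) + ... + f(xₙ)]

x_0 = 0.7500, f(x_0) = 0.731689, coefficient = 1
x_1 = 0.9167, f(x_1) = 0.608469, coefficient = 2
x_2 = 1.0833, f(x_2) = 0.468386, coefficient = 2
x_3 = 1.2500, f(x_3) = 0.315322, coefficient = 2
x_4 = 1.4167, f(x_4) = 0.153520, coefficient = 2
x_5 = 1.5833, f(x_5) = -0.012537, coefficient = 2
x_6 = 1.7500, f(x_6) = -0.178246, coefficient = 1

I ≈ (0.166667/2) × 3.619764 = 0.301647
Exact value: 0.302347
Error: 0.000700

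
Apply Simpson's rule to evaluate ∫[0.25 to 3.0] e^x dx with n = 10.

f(x) = e^x
a = 0.25, b = 3.0, n = 10
h = (b - a)/n = 0.275000

Simpson's rule: (h/3)[f(x₀) + 4f(x₁) + 2f(x₂) + ... + f(xₙ)]

x_0 = 0.2500, f(x_0) = 1.284025, coefficient = 1
x_1 = 0.5250, f(x_1) = 1.690459, coefficient = 4
x_2 = 0.8000, f(x_2) = 2.225541, coefficient = 2
x_3 = 1.0750, f(x_3) = 2.929993, coefficient = 4
x_4 = 1.3500, f(x_4) = 3.857426, coefficient = 2
x_5 = 1.6250, f(x_5) = 5.078419, coefficient = 4
x_6 = 1.9000, f(x_6) = 6.685894, coefficient = 2
x_7 = 2.1750, f(x_7) = 8.802185, coefficient = 4
x_8 = 2.4500, f(x_8) = 11.588347, coefficient = 2
x_9 = 2.7250, f(x_9) = 15.256414, coefficient = 4
x_10 = 3.0000, f(x_10) = 20.085537, coefficient = 1

I ≈ (0.275000/3) × 205.113857 = 18.802104
Exact value: 18.801512
Error: 0.000592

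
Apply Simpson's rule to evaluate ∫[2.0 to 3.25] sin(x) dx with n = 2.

f(x) = sin(x)
a = 2.0, b = 3.25, n = 2
h = (b - a)/n = 0.625000

Simpson's rule: (h/3)[f(x₀) + 4f(x₁) + 2f(x₂) + ... + f(xₙ)]

x_0 = 2.0000, f(x_0) = 0.909297, coefficient = 1
x_1 = 2.6250, f(x_1) = 0.493920, coefficient = 4
x_2 = 3.2500, f(x_2) = -0.108195, coefficient = 1

I ≈ (0.625000/3) × 2.776783 = 0.578497
Exact value: 0.577983
Error: 0.000514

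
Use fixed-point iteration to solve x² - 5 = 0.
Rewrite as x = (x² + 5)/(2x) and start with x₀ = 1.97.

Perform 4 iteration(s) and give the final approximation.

Equation: x² - 5 = 0
Fixed-point form: x = (x² + 5)/(2x)
x₀ = 1.97

x_1 = g(1.970000) = 2.254036
x_2 = g(2.254036) = 2.236140
x_3 = g(2.236140) = 2.236068
x_4 = g(2.236068) = 2.236068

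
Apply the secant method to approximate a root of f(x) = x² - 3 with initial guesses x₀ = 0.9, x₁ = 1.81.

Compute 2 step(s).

f(x) = x² - 3
x₀ = 0.9, x₁ = 1.81

Secant formula: x_{n+1} = x_n - f(x_n)(x_n - x_{n-1})/(f(x_n) - f(x_{n-1}))

Iteration 1:
  f(0.900000) = -2.190000
  f(1.810000) = 0.276100
  x_2 = 1.810000 - 0.276100×(1.810000 - 0.900000)/(0.276100 - (-2.190000))
       = 1.708118
Iteration 2:
  f(1.810000) = 0.276100
  f(1.708118) = -0.082333
  x_3 = 1.708118 - (-0.082333)×(1.708118 - 1.810000)/(-0.082333 - 0.276100)
       = 1.731521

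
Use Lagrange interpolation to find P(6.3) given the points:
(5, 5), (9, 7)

Lagrange interpolation formula:
P(x) = Σ yᵢ × Lᵢ(x)
where Lᵢ(x) = Π_{j≠i} (x - xⱼ)/(xᵢ - xⱼ)

L_0(6.3) = (6.3 - 9)/(5 - 9) = 0.675000
L_1(6.3) = (6.3 - 5)/(9 - 5) = 0.325000

P(6.3) = 5×L_0(6.3) + 7×L_1(6.3)
P(6.3) = 5.650000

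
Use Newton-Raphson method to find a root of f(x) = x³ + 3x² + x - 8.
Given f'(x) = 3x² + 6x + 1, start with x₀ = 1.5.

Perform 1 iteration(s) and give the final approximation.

f(x) = x³ + 3x² + x - 8
f'(x) = 3x² + 6x + 1
x₀ = 1.5

Newton-Raphson formula: x_{n+1} = x_n - f(x_n)/f'(x_n)

Iteration 1:
  f(1.500000) = 3.625000
  f'(1.500000) = 16.750000
  x_1 = 1.500000 - 3.625000/16.750000 = 1.283582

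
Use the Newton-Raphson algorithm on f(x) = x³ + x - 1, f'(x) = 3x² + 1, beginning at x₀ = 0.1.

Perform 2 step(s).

f(x) = x³ + x - 1
f'(x) = 3x² + 1
x₀ = 0.1

Newton-Raphson formula: x_{n+1} = x_n - f(x_n)/f'(x_n)

Iteration 1:
  f(0.100000) = -0.899000
  f'(0.100000) = 1.030000
  x_1 = 0.100000 - (-0.899000)/1.030000 = 0.972816
Iteration 2:
  f(0.972816) = 0.893459
  f'(0.972816) = 3.839110
  x_2 = 0.972816 - 0.893459/3.839110 = 0.740090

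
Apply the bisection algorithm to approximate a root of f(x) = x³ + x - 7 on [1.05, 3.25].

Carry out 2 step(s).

f(x) = x³ + x - 7
Initial interval: [1.05, 3.25]

Iteration 1:
  c_1 = (1.050000 + 3.250000)/2 = 2.150000
  f(c_1) = f(2.150000) = 5.088375
  f(a) × f(c) < 0, new interval: [1.050000, 2.150000]
Iteration 2:
  c_2 = (1.050000 + 2.150000)/2 = 1.600000
  f(c_2) = f(1.600000) = -1.304000
  f(a) × f(c) ≥ 0, new interval: [1.600000, 2.150000]

After 2 iteration(s), the approximation is c_2 = 1.600000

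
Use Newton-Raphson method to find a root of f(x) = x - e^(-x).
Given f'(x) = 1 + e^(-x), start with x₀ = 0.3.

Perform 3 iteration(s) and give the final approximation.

f(x) = x - e^(-x)
f'(x) = 1 + e^(-x)
x₀ = 0.3

Newton-Raphson formula: x_{n+1} = x_n - f(x_n)/f'(x_n)

Iteration 1:
  f(0.300000) = -0.440818
  f'(0.300000) = 1.740818
  x_1 = 0.300000 - (-0.440818)/1.740818 = 0.553225
Iteration 2:
  f(0.553225) = -0.021868
  f'(0.553225) = 1.575092
  x_2 = 0.553225 - (-0.021868)/1.575092 = 0.567108
Iteration 3:
  f(0.567108) = -0.000055
  f'(0.567108) = 1.567163
  x_3 = 0.567108 - (-0.000055)/1.567163 = 0.567143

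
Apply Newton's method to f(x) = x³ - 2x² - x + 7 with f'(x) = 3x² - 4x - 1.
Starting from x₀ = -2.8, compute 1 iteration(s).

f(x) = x³ - 2x² - x + 7
f'(x) = 3x² - 4x - 1
x₀ = -2.8

Newton-Raphson formula: x_{n+1} = x_n - f(x_n)/f'(x_n)

Iteration 1:
  f(-2.800000) = -27.832000
  f'(-2.800000) = 33.720000
  x_1 = -2.800000 - (-27.832000)/33.720000 = -1.974614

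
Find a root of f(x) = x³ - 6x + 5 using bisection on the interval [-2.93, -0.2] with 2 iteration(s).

f(x) = x³ - 6x + 5
Initial interval: [-2.93, -0.2]

Iteration 1:
  c_1 = (-2.930000 + (-0.200000))/2 = -1.565000
  f(c_1) = f(-1.565000) = 10.556963
  f(a) × f(c) < 0, new interval: [-2.930000, -1.565000]
Iteration 2:
  c_2 = (-2.930000 + (-1.565000))/2 = -2.247500
  f(c_2) = f(-2.247500) = 7.132302
  f(a) × f(c) < 0, new interval: [-2.930000, -2.247500]

After 2 iteration(s), the approximation is c_2 = -2.247500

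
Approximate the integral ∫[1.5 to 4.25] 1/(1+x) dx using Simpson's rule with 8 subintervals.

f(x) = 1/(1+x)
a = 1.5, b = 4.25, n = 8
h = (b - a)/n = 0.343750

Simpson's rule: (h/3)[f(x₀) + 4f(x₁) + 2f(x₂) + ... + f(xₙ)]

x_0 = 1.5000, f(x_0) = 0.400000, coefficient = 1
x_1 = 1.8438, f(x_1) = 0.351648, coefficient = 4
x_2 = 2.1875, f(x_2) = 0.313725, coefficient = 2
x_3 = 2.5312, f(x_3) = 0.283186, coefficient = 4
x_4 = 2.8750, f(x_4) = 0.258065, coefficient = 2
x_5 = 3.2188, f(x_5) = 0.237037, coefficient = 4
x_6 = 3.5625, f(x_6) = 0.219178, coefficient = 2
x_7 = 3.9062, f(x_7) = 0.203822, coefficient = 4
x_8 = 4.2500, f(x_8) = 0.190476, coefficient = 1

I ≈ (0.343750/3) × 6.475184 = 0.741948
Exact value: 0.741937
Error: 0.000011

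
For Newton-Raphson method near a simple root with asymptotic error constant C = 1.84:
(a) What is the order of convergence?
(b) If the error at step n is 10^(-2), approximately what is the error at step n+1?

(a) Newton-Raphson has quadratic (order 2) convergence near simple roots.
    This means |e_{n+1}| ≈ C|e_n|².

(b) With |e_n| = 10^(-2) and C = 1.84:
    |e_{n+1}| ≈ 1.84 × (10^(-2))² = 1.84 × 10^(-4)

(a) 2 (quadratic); (b) |e_{n+1}| ≈ 1.840e-04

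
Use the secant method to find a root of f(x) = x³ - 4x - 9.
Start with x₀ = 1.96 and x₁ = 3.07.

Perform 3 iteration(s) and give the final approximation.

f(x) = x³ - 4x - 9
x₀ = 1.96, x₁ = 3.07

Secant formula: x_{n+1} = x_n - f(x_n)(x_n - x_{n-1})/(f(x_n) - f(x_{n-1}))

Iteration 1:
  f(1.960000) = -9.310464
  f(3.070000) = 7.654443
  x_2 = 3.070000 - 7.654443×(3.070000 - 1.960000)/(7.654443 - (-9.310464))
       = 2.569176
Iteration 2:
  f(3.070000) = 7.654443
  f(2.569176) = -2.318432
  x_3 = 2.569176 - (-2.318432)×(2.569176 - 3.070000)/(-2.318432 - 7.654443)
       = 2.685605
Iteration 3:
  f(2.569176) = -2.318432
  f(2.685605) = -0.372572
  x_4 = 2.685605 - (-0.372572)×(2.685605 - 2.569176)/(-0.372572 - (-2.318432))
       = 2.707897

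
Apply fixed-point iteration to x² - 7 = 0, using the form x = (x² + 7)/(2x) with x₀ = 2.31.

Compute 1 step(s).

Equation: x² - 7 = 0
Fixed-point form: x = (x² + 7)/(2x)
x₀ = 2.31

x_1 = g(2.310000) = 2.670152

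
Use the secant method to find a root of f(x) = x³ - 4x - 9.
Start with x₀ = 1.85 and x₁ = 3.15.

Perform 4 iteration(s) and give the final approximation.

f(x) = x³ - 4x - 9
x₀ = 1.85, x₁ = 3.15

Secant formula: x_{n+1} = x_n - f(x_n)(x_n - x_{n-1})/(f(x_n) - f(x_{n-1}))

Iteration 1:
  f(1.850000) = -10.068375
  f(3.150000) = 9.655875
  x_2 = 3.150000 - 9.655875×(3.150000 - 1.850000)/(9.655875 - (-10.068375))
       = 2.513594
Iteration 2:
  f(3.150000) = 9.655875
  f(2.513594) = -3.173105
  x_3 = 2.513594 - (-3.173105)×(2.513594 - 3.150000)/(-3.173105 - 9.655875)
       = 2.671002
Iteration 3:
  f(2.513594) = -3.173105
  f(2.671002) = -0.628413
  x_4 = 2.671002 - (-0.628413)×(2.671002 - 2.513594)/(-0.628413 - (-3.173105))
       = 2.709874
Iteration 4:
  f(2.671002) = -0.628413
  f(2.709874) = 0.060233
  x_5 = 2.709874 - 0.060233×(2.709874 - 2.671002)/(0.060233 - (-0.628413))
       = 2.706474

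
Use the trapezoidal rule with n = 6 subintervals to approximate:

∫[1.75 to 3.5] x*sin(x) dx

f(x) = x*sin(x)
a = 1.75, b = 3.5, n = 6
h = (b - a)/n = 0.291667

Trapezoidal rule: (h/2)[f(x₀) + 2f(x₁) + 2f(x₂) + ... + f(xₙ)]

x_0 = 1.7500, f(x_0) = 1.721975, coefficient = 1
x_1 = 2.0417, f(x_1) = 1.819480, coefficient = 2
x_2 = 2.3333, f(x_2) = 1.687200, coefficient = 2
x_3 = 2.6250, f(x_3) = 1.296541, coefficient = 2
x_4 = 2.9167, f(x_4) = 0.650516, coefficient = 2
x_5 = 3.2083, f(x_5) = -0.213967, coefficient = 2
x_6 = 3.5000, f(x_6) = -1.227741, coefficient = 1

I ≈ (0.291667/2) × 10.973774 = 1.600342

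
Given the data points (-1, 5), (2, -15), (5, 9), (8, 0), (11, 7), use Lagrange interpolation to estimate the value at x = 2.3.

Lagrange interpolation formula:
P(x) = Σ yᵢ × Lᵢ(x)
where Lᵢ(x) = Π_{j≠i} (x - xⱼ)/(xᵢ - xⱼ)

L_0(2.3) = (2.3 - 2)/(-1 - 2) × (2.3 - 5)/(-1 - 5) × (2.3 - 8)/(-1 - 8) × (2.3 - 11)/(-1 - 11) = -0.020662
L_1(2.3) = (2.3 - (-1))/(2 - (-1)) × (2.3 - 5)/(2 - 5) × (2.3 - 8)/(2 - 8) × (2.3 - 11)/(2 - 11) = 0.909150
L_2(2.3) = (2.3 - (-1))/(5 - (-1)) × (2.3 - 2)/(5 - 2) × (2.3 - 8)/(5 - 8) × (2.3 - 11)/(5 - 11) = 0.151525
L_3(2.3) = (2.3 - (-1))/(8 - (-1)) × (2.3 - 2)/(8 - 2) × (2.3 - 5)/(8 - 5) × (2.3 - 11)/(8 - 11) = -0.047850
L_4(2.3) = (2.3 - (-1))/(11 - (-1)) × (2.3 - 2)/(11 - 2) × (2.3 - 5)/(11 - 5) × (2.3 - 8)/(11 - 8) = 0.007837

P(2.3) = 5×L_0(2.3) + (-15)×L_1(2.3) + 9×L_2(2.3) + 0×L_3(2.3) + 7×L_4(2.3)
P(2.3) = -12.321975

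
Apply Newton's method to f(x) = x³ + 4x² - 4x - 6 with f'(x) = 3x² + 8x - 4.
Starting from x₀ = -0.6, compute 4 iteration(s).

f(x) = x³ + 4x² - 4x - 6
f'(x) = 3x² + 8x - 4
x₀ = -0.6

Newton-Raphson formula: x_{n+1} = x_n - f(x_n)/f'(x_n)

Iteration 1:
  f(-0.600000) = -2.376000
  f'(-0.600000) = -7.720000
  x_1 = -0.600000 - (-2.376000)/(-7.720000) = -0.907772
Iteration 2:
  f(-0.907772) = 0.179239
  f'(-0.907772) = -8.790026
  x_2 = -0.907772 - 0.179239/(-8.790026) = -0.887381
Iteration 3:
  f(-0.887381) = 0.000539
  f'(-0.887381) = -8.736713
  x_3 = -0.887381 - 0.000539/(-8.736713) = -0.887319
Iteration 4:
  f(-0.887319) = 0.000000
  f'(-0.887319) = -8.736547
  x_4 = -0.887319 - 0.000000/(-8.736547) = -0.887319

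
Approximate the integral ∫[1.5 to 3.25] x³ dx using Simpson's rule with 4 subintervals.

f(x) = x³
a = 1.5, b = 3.25, n = 4
h = (b - a)/n = 0.437500

Simpson's rule: (h/3)[f(x₀) + 4f(x₁) + 2f(x₂) + ... + f(xₙ)]

x_0 = 1.5000, f(x_0) = 3.375000, coefficient = 1
x_1 = 1.9375, f(x_1) = 7.273193, coefficient = 4
x_2 = 2.3750, f(x_2) = 13.396484, coefficient = 2
x_3 = 2.8125, f(x_3) = 22.247314, coefficient = 4
x_4 = 3.2500, f(x_4) = 34.328125, coefficient = 1

I ≈ (0.437500/3) × 182.578125 = 26.625977
Exact value: 26.625977
Error: 0.000000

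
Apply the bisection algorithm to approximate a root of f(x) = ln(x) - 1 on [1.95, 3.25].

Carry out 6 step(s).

f(x) = ln(x) - 1
Initial interval: [1.95, 3.25]

Iteration 1:
  c_1 = (1.950000 + 3.250000)/2 = 2.600000
  f(c_1) = f(2.600000) = -0.044489
  f(a) × f(c) ≥ 0, new interval: [2.600000, 3.250000]
Iteration 2:
  c_2 = (2.600000 + 3.250000)/2 = 2.925000
  f(c_2) = f(2.925000) = 0.073294
  f(a) × f(c) < 0, new interval: [2.600000, 2.925000]
Iteration 3:
  c_3 = (2.600000 + 2.925000)/2 = 2.762500
  f(c_3) = f(2.762500) = 0.016136
  f(a) × f(c) < 0, new interval: [2.600000, 2.762500]
Iteration 4:
  c_4 = (2.600000 + 2.762500)/2 = 2.681250
  f(c_4) = f(2.681250) = -0.013717
  f(a) × f(c) ≥ 0, new interval: [2.681250, 2.762500]
Iteration 5:
  c_5 = (2.681250 + 2.762500)/2 = 2.721875
  f(c_5) = f(2.721875) = 0.001321
  f(a) × f(c) < 0, new interval: [2.681250, 2.721875]
Iteration 6:
  c_6 = (2.681250 + 2.721875)/2 = 2.701563
  f(c_6) = f(2.701563) = -0.006170
  f(a) × f(c) ≥ 0, new interval: [2.701563, 2.721875]

After 6 iteration(s), the approximation is c_6 = 2.701563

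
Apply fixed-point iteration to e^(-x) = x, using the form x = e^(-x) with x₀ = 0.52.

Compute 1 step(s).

Equation: e^(-x) = x
Fixed-point form: x = e^(-x)
x₀ = 0.52

x_1 = g(0.520000) = 0.594521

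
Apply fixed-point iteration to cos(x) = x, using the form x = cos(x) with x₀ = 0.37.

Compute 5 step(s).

Equation: cos(x) = x
Fixed-point form: x = cos(x)
x₀ = 0.37

x_1 = g(0.370000) = 0.932327
x_2 = g(0.932327) = 0.595967
x_3 = g(0.595967) = 0.827606
x_4 = g(0.827606) = 0.676640
x_5 = g(0.676640) = 0.779681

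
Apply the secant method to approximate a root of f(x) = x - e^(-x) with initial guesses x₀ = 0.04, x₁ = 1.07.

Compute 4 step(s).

f(x) = x - e^(-x)
x₀ = 0.04, x₁ = 1.07

Secant formula: x_{n+1} = x_n - f(x_n)(x_n - x_{n-1})/(f(x_n) - f(x_{n-1}))

Iteration 1:
  f(0.040000) = -0.920789
  f(1.070000) = 0.726991
  x_2 = 1.070000 - 0.726991×(1.070000 - 0.040000)/(0.726991 - (-0.920789))
       = 0.615570
Iteration 2:
  f(1.070000) = 0.726991
  f(0.615570) = 0.075237
  x_3 = 0.615570 - 0.075237×(0.615570 - 1.070000)/(0.075237 - 0.726991)
       = 0.563112
Iteration 3:
  f(0.615570) = 0.075237
  f(0.563112) = -0.006323
  x_4 = 0.563112 - (-0.006323)×(0.563112 - 0.615570)/(-0.006323 - 0.075237)
       = 0.567178
Iteration 4:
  f(0.563112) = -0.006323
  f(0.567178) = 0.000055
  x_5 = 0.567178 - 0.000055×(0.567178 - 0.563112)/(0.000055 - (-0.006323))
       = 0.567143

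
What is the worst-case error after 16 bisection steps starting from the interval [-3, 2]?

Bisection error bound: |error| ≤ (b-a)/2^n
|error| ≤ (2 - (-3))/2^16 = 5/2^16
|error| ≤ 0.0000762939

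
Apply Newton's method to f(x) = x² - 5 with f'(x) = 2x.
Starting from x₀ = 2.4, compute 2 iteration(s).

f(x) = x² - 5
f'(x) = 2x
x₀ = 2.4

Newton-Raphson formula: x_{n+1} = x_n - f(x_n)/f'(x_n)

Iteration 1:
  f(2.400000) = 0.760000
  f'(2.400000) = 4.800000
  x_1 = 2.400000 - 0.760000/4.800000 = 2.241667
Iteration 2:
  f(2.241667) = 0.025069
  f'(2.241667) = 4.483333
  x_2 = 2.241667 - 0.025069/4.483333 = 2.236075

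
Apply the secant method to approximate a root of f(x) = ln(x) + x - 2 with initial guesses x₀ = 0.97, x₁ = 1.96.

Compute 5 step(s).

f(x) = ln(x) + x - 2
x₀ = 0.97, x₁ = 1.96

Secant formula: x_{n+1} = x_n - f(x_n)(x_n - x_{n-1})/(f(x_n) - f(x_{n-1}))

Iteration 1:
  f(0.970000) = -1.060459
  f(1.960000) = 0.632944
  x_2 = 1.960000 - 0.632944×(1.960000 - 0.970000)/(0.632944 - (-1.060459))
       = 1.589967
Iteration 2:
  f(1.960000) = 0.632944
  f(1.589967) = 0.053680
  x_3 = 1.589967 - 0.053680×(1.589967 - 1.960000)/(0.053680 - 0.632944)
       = 1.555676
Iteration 3:
  f(1.589967) = 0.053680
  f(1.555676) = -0.002414
  x_4 = 1.555676 - (-0.002414)×(1.555676 - 1.589967)/(-0.002414 - 0.053680)
       = 1.557152
Iteration 4:
  f(1.555676) = -0.002414
  f(1.557152) = 0.000010
  x_5 = 1.557152 - 0.000010×(1.557152 - 1.555676)/(0.000010 - (-0.002414))
       = 1.557146
Iteration 5:
  f(1.557152) = 0.000010
  f(1.557146) = 0.000000
  x_6 = 1.557146 - 0.000000×(1.557146 - 1.557152)/(0.000000 - 0.000010)
       = 1.557146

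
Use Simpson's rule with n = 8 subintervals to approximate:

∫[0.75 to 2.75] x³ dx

f(x) = x³
a = 0.75, b = 2.75, n = 8
h = (b - a)/n = 0.250000

Simpson's rule: (h/3)[f(x₀) + 4f(x₁) + 2f(x₂) + ... + f(xₙ)]

x_0 = 0.7500, f(x_0) = 0.421875, coefficient = 1
x_1 = 1.0000, f(x_1) = 1.000000, coefficient = 4
x_2 = 1.2500, f(x_2) = 1.953125, coefficient = 2
x_3 = 1.5000, f(x_3) = 3.375000, coefficient = 4
x_4 = 1.7500, f(x_4) = 5.359375, coefficient = 2
x_5 = 2.0000, f(x_5) = 8.000000, coefficient = 4
x_6 = 2.2500, f(x_6) = 11.390625, coefficient = 2
x_7 = 2.5000, f(x_7) = 15.625000, coefficient = 4
x_8 = 2.7500, f(x_8) = 20.796875, coefficient = 1

I ≈ (0.250000/3) × 170.625000 = 14.218750
Exact value: 14.218750
Error: 0.000000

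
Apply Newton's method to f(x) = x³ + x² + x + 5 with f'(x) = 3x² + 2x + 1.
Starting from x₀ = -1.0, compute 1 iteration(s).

f(x) = x³ + x² + x + 5
f'(x) = 3x² + 2x + 1
x₀ = -1.0

Newton-Raphson formula: x_{n+1} = x_n - f(x_n)/f'(x_n)

Iteration 1:
  f(-1.000000) = 4.000000
  f'(-1.000000) = 2.000000
  x_1 = -1.000000 - 4.000000/2.000000 = -3.000000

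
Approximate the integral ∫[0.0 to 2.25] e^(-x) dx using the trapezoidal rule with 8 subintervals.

f(x) = e^(-x)
a = 0.0, b = 2.25, n = 8
h = (b - a)/n = 0.281250

Trapezoidal rule: (h/2)[f(x₀) + 2f(x₁) + 2f(x₂) + ... + f(xₙ)]

x_0 = 0.0000, f(x_0) = 1.000000, coefficient = 1
x_1 = 0.2812, f(x_1) = 0.754840, coefficient = 2
x_2 = 0.5625, f(x_2) = 0.569783, coefficient = 2
x_3 = 0.8438, f(x_3) = 0.430095, coefficient = 2
x_4 = 1.1250, f(x_4) = 0.324652, coefficient = 2
x_5 = 1.4062, f(x_5) = 0.245061, coefficient = 2
x_6 = 1.6875, f(x_6) = 0.184981, coefficient = 2
x_7 = 1.9688, f(x_7) = 0.139631, coefficient = 2
x_8 = 2.2500, f(x_8) = 0.105399, coefficient = 1

I ≈ (0.281250/2) × 6.403485 = 0.900490
Exact value: 0.894601
Error: 0.005889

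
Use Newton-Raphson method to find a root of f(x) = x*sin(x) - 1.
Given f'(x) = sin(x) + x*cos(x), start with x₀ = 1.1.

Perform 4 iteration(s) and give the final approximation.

f(x) = x*sin(x) - 1
f'(x) = sin(x) + x*cos(x)
x₀ = 1.1

Newton-Raphson formula: x_{n+1} = x_n - f(x_n)/f'(x_n)

Iteration 1:
  f(1.100000) = -0.019672
  f'(1.100000) = 1.390163
  x_1 = 1.100000 - (-0.019672)/1.390163 = 1.114151
Iteration 2:
  f(1.114151) = -0.000009
  f'(1.114151) = 1.388810
  x_2 = 1.114151 - (-0.000009)/1.388810 = 1.114157
Iteration 3:
  f(1.114157) = 0.000000
  f'(1.114157) = 1.388809
  x_3 = 1.114157 - 0.000000/1.388809 = 1.114157
Iteration 4:
  f(1.114157) = 0.000000
  f'(1.114157) = 1.388809
  x_4 = 1.114157 - 0.000000/1.388809 = 1.114157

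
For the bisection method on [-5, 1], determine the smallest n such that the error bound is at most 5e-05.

We need (b-a)/2^n ≤ 5e-05
(1 - (-5))/2^n ≤ 5e-05
6/2^n ≤ 5e-05
2^n ≥ 120000
n ≥ log₂(120000) = 16.87
n ≥ 17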